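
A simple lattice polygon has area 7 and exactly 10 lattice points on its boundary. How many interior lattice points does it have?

Pick's theorem A = I + B/2 − 1 rearranges to I = A − B/2 + 1 = 7 − 10/2 + 1 = 3.

3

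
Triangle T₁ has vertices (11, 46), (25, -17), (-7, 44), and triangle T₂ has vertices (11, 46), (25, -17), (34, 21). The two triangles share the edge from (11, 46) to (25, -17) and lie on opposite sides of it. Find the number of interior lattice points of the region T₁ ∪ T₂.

1129

The union is the simple quadrilateral with vertices (11, 46), (-7, 44), (25, -17), (34, 21) in order.
The shoelace formula gives twice the area as |[11·44 − (-7)·46] + [(-7)·(-17) − 25·44] + [25·21 − 34·(-17)] + [34·46 − 11·21]| = 2261, so the area is 2261/2.
Summing gcd(|Δx|,|Δy|) over the edges gives the boundary count: gcd(18,2) + gcd(32,61) + gcd(9,38) + gcd(23,25) = 2+1+1+1 = 5.
By Pick's theorem I = A − B/2 + 1 = 2261/2 − 5/2 + 1 = 1129.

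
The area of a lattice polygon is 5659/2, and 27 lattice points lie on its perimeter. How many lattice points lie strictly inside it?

2817

Pick's theorem A = I + B/2 − 1 rearranges to I = A − B/2 + 1 = 5659/2 − 27/2 + 1 = 2817.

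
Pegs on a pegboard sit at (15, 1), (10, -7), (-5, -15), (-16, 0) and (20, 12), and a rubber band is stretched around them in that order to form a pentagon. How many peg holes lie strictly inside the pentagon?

439

By the shoelace formula, twice the signed area is |[15·(-7) − 10·1] + [10·(-15) − (-5)·(-7)] + [(-5)·0 − (-16)·(-15)] + [(-16)·12 − 20·0] + [20·1 − 15·12]| = 892, so the area is 446.
The number of boundary lattice points is Σ gcd(|Δx|,|Δy|) = gcd(5,8) + gcd(15,8) + gcd(11,15) + gcd(36,12) + gcd(5,11) = 1+1+1+12+1 = 16.
Pick's theorem gives I = A − B/2 + 1 = 446 − 16/2 + 1 = 439.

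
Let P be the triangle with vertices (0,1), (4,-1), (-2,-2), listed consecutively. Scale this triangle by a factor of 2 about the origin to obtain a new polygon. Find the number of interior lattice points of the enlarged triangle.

By the shoelace formula, twice the signed area is |[0·(-1) − 4·1] + [4·(-2) − (-2)·(-1)] + [(-2)·1 − 0·(-2)]| = 16, so the area is 8.
Summing gcd(|Δx|,|Δy|) over the edges gives the boundary count: gcd(4,2) + gcd(6,1) + gcd(2,3) = 2+1+1 = 4.
Scaling by 2 multiplies the area by 2² = 4 (so the new area is 32) and multiplies the boundary lattice-point count by 2, giving 8.
By Pick's theorem, the interior count of the dilated polygon is 32 − 8/2 + 1 = 29.

29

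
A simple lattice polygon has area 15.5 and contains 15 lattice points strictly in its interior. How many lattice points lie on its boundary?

3

Pick's theorem gives A = I + B/2 − 1, so B = 2(A − I + 1) = 2(15.5 − 15 + 1) = 3.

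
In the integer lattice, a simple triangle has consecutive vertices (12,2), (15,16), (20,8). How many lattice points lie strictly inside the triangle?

The shoelace formula gives twice the area as |[12·16 − 15·2] + [15·8 − 20·16] + [20·2 − 12·8]| = 94, so the area is 47.
The number of boundary lattice points is Σ gcd(|Δx|,|Δy|) = gcd(3,14) + gcd(5,8) + gcd(8,6) = 1+1+2 = 4.
By Pick's theorem A = I + B/2 − 1, so I = 47 − 4/2 + 1 = 46.

46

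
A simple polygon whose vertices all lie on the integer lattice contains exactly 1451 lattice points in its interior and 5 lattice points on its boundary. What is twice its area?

By Pick's theorem, A = I + B/2 − 1 = 1451 + 5/2 − 1 = 2905/2.
Hence 2A = 2905.

2905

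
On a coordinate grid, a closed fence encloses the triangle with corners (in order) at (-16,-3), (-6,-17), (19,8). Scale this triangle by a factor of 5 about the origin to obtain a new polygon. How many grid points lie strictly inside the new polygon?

Using the shoelace formula, 2A = |[(-16)·(-17) − (-6)·(-3)] + [(-6)·8 − 19·(-17)] + [19·(-3) − (-16)·8]| = 600, so the area is 300.
Along each edge there are gcd(|Δx|,|Δy|)+1 lattice points, so counting each shared vertex once the boundary has gcd(10,14) + gcd(25,25) + gcd(35,11) = 2+25+1 = 28.
Scaling by 5 multiplies the area by 5² = 25 (so the new area is 7500) and multiplies the boundary lattice-point count by 5, giving 140.
By Pick's theorem, the interior count of the dilated polygon is 7500 − 140/2 + 1 = 7431.

7431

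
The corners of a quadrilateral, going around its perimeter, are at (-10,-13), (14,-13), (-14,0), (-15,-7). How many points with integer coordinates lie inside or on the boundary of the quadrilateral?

By the shoelace formula, twice the signed area is |[(-10)·(-13) − 14·(-13)] + [14·0 − (-14)·(-13)] + [(-14)·(-7) − (-15)·0] + [(-15)·(-13) − (-10)·(-7)]| = 353, so the area is 176.5.
Summing gcd(|Δx|,|Δy|) over the edges gives the boundary count: gcd(24,0) + gcd(28,13) + gcd(1,7) + gcd(5,6) = 24+1+1+1 = 27.
Pick's theorem gives I = A − B/2 + 1 = 176.5 − 27/2 + 1 = 164, so the closed region contains I + B = 164 + 27 = 191 lattice points.

191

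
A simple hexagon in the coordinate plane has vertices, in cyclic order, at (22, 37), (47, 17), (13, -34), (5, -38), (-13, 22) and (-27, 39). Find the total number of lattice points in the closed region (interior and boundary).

Using the shoelace formula, 2A = |(22·17 − 47·37) + (47·(-34) − 13·17) + (13·(-38) − 5·(-34)) + (5·22 − (-13)·(-38)) + ((-13)·39 − (-27)·22) + ((-27)·37 − 22·39)| = 5662, so the area is 2831.
Along each edge there are gcd(|Δx|,|Δy|)+1 lattice points, so counting each shared vertex once the boundary has gcd(25,20) + gcd(34,51) + gcd(8,4) + gcd(18,60) + gcd(14,17) + gcd(49,2) = 5+17+4+6+1+1 = 34.
Pick's theorem gives I = A − B/2 + 1 = 2831 − 34/2 + 1 = 2815, so the closed region contains I + B = 2815 + 34 = 2849 lattice points.

2849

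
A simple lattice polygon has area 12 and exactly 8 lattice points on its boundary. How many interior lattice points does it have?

9

From Pick's theorem, I = A − B/2 + 1 = 12 − 8/2 + 1 = 9.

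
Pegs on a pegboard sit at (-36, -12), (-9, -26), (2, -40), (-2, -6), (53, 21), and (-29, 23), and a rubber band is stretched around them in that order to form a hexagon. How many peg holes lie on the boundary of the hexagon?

14

The number of boundary lattice points is Σ gcd(|Δx|,|Δy|) = gcd(27,14) + gcd(11,14) + gcd(4,34) + gcd(55,27) + gcd(82,2) + gcd(7,35) = 1+1+2+1+2+7 = 14.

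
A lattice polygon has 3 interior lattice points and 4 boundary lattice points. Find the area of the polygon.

4

By Pick's theorem, A = I + B/2 − 1 = 3 + 4/2 − 1 = 4.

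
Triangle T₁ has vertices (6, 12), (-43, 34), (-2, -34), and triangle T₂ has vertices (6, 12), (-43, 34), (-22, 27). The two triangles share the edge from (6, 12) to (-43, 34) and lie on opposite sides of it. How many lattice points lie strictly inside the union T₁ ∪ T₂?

1270

The union is the simple quadrilateral with vertices (6, 12), (-2, -34), (-43, 34), (-22, 27) in order.
The shoelace formula gives twice the area as |[6·(-34) − (-2)·12] + [(-2)·34 − (-43)·(-34)] + [(-43)·27 − (-22)·34] + [(-22)·12 − 6·27]| = 2549, so the area is 2549/2.
The number of boundary lattice points is Σ gcd(|Δx|,|Δy|) = gcd(8,46) + gcd(41,68) + gcd(21,7) + gcd(28,15) = 2+1+7+1 = 11.
By Pick's theorem I = A − B/2 + 1 = 2549/2 − 11/2 + 1 = 1270.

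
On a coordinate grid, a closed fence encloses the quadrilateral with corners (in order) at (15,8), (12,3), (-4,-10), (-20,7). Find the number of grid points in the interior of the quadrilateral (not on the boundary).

325

Using the shoelace formula, 2A = |(15·3 − 12·8) + (12·(-10) − (-4)·3) + ((-4)·7 − (-20)·(-10)) + ((-20)·8 − 15·7)| = 652, so the area is 326.
Summing gcd(|Δx|,|Δy|) over the edges gives the boundary count: gcd(3,5) + gcd(16,13) + gcd(16,17) + gcd(35,1) = 1+1+1+1 = 4.
By Pick's theorem A = I + B/2 − 1, so I = 326 − 4/2 + 1 = 325.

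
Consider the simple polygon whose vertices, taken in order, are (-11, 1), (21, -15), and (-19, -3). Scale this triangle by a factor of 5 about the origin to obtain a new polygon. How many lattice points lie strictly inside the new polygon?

3141

The shoelace formula gives twice the area as |[(-11)·(-15) − 21·1] + [21·(-3) − (-19)·(-15)] + [(-19)·1 − (-11)·(-3)]| = 256, so the area is 128.
Summing gcd(|Δx|,|Δy|) over the edges gives the boundary count: gcd(32,16) + gcd(40,12) + gcd(8,4) = 16+4+4 = 24.
Scaling by 5 multiplies the area by 5² = 25 (so the new area is 3200) and multiplies the boundary lattice-point count by 5, giving 120.
By Pick's theorem, the interior count of the dilated polygon is 3200 − 120/2 + 1 = 3141.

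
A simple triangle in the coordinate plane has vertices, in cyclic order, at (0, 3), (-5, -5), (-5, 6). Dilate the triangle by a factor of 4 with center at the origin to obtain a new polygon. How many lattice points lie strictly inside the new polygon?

Using the shoelace formula, 2A = |[0·(-5) − (-5)·3] + [(-5)·6 − (-5)·(-5)] + [(-5)·3 − 0·6]| = 55, so the area is 55/2.
Summing gcd(|Δx|,|Δy|) over the edges gives the boundary count: gcd(5,8) + gcd(0,11) + gcd(5,3) = 1+11+1 = 13.
Scaling by 4 multiplies the area by 4² = 16 (so the new area is 440) and multiplies the boundary lattice-point count by 4, giving 52.
By Pick's theorem, the interior count of the dilated polygon is 440 − 52/2 + 1 = 415.

415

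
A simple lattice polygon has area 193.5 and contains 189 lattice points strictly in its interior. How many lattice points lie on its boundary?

11

Pick's theorem gives A = I + B/2 − 1, so B = 2(A − I + 1) = 2(193.5 − 189 + 1) = 11.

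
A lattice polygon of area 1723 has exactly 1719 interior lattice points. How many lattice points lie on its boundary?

10

Pick's theorem gives A = I + B/2 − 1, so B = 2(A − I + 1) = 2(1723 − 1719 + 1) = 10.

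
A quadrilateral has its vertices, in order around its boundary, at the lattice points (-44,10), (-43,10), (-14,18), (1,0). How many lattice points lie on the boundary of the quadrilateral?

Along each edge there are gcd(|Δx|,|Δy|)+1 lattice points, so counting each shared vertex once the boundary has gcd(1,0) + gcd(29,8) + gcd(15,18) + gcd(45,10) = 1+1+3+5 = 10.

10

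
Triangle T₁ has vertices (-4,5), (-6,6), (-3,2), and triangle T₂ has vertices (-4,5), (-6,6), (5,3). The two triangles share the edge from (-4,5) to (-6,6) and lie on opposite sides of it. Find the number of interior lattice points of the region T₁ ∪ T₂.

The union is the simple quadrilateral with vertices (-4,5), (-3,2), (-6,6), (5,3) in order.
Using the shoelace formula, 2A = |((-4)·2 − (-3)·5) + ((-3)·6 − (-6)·2) + ((-6)·3 − 5·6) + (5·5 − (-4)·3)| = 10, so the area is 5.
Along each edge there are gcd(|Δx|,|Δy|)+1 lattice points, so counting each shared vertex once the boundary has gcd(1,3) + gcd(3,4) + gcd(11,3) + gcd(9,2) = 1+1+1+1 = 4.
By Pick's theorem I = A − B/2 + 1 = 5 − 4/2 + 1 = 4.

4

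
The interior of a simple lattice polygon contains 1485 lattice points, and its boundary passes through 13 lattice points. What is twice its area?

Pick's theorem states A = I + B/2 − 1, so A = 1485 + 13/2 − 1 = 2981/2.
Hence 2A = 2981.

2981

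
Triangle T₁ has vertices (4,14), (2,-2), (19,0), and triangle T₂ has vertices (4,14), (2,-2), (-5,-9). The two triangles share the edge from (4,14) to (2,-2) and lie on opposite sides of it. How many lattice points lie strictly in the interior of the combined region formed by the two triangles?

The union is the simple quadrilateral with vertices (4,14), (19,0), (2,-2), (-5,-9) in order.
By the shoelace formula, twice the signed area is |[4·0 − 19·14] + [19·(-2) − 2·0] + [2·(-9) − (-5)·(-2)] + [(-5)·14 − 4·(-9)]| = 366, so the area is 183.
Along each edge there are gcd(|Δx|,|Δy|)+1 lattice points, so counting each shared vertex once the boundary has gcd(15,14) + gcd(17,2) + gcd(7,7) + gcd(9,23) = 1+1+7+1 = 10.
By Pick's theorem I = A − B/2 + 1 = 183 − 10/2 + 1 = 179.

179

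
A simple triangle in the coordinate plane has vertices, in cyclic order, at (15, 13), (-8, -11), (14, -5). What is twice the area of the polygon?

The shoelace formula gives twice the area as |(15·(-11) − (-8)·13) + ((-8)·(-5) − 14·(-11)) + (14·13 − 15·(-5))| = 390, so the area is 195.

390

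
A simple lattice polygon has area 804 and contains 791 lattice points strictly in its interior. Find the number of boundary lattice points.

28

Pick's theorem gives A = I + B/2 − 1, so B = 2(A − I + 1) = 2(804 − 791 + 1) = 28.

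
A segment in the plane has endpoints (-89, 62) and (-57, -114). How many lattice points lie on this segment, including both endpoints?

17

The number of lattice points on a segment between lattice points is gcd(|Δx|,|Δy|) + 1 = gcd(32,176) + 1 = 16 + 1 = 17.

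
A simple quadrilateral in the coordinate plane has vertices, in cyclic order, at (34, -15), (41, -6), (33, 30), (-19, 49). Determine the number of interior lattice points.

By the shoelace formula, twice the signed area is |[34·(-6) − 41·(-15)] + [41·30 − 33·(-6)] + [33·49 − (-19)·30] + [(-19)·(-15) − 34·49]| = 2645, so the area is 2645/2.
Along each edge there are gcd(|Δx|,|Δy|)+1 lattice points, so counting each shared vertex once the boundary has gcd(7,9) + gcd(8,36) + gcd(52,19) + gcd(53,64) = 1+4+1+1 = 7.
Pick's theorem gives I = A − B/2 + 1 = 2645/2 − 7/2 + 1 = 1320.

1320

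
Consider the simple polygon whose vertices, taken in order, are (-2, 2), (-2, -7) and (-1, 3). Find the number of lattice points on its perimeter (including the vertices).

11

The number of boundary lattice points is Σ gcd(|Δx|,|Δy|) = gcd(0,9) + gcd(1,10) + gcd(1,1) = 9+1+1 = 11.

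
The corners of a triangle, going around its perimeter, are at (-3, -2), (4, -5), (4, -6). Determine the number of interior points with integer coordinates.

3

The shoelace formula gives twice the area as |[(-3)·(-5) − 4·(-2)] + [4·(-6) − 4·(-5)] + [4·(-2) − (-3)·(-6)]| = 7, so the area is 7/2.
Along each edge there are gcd(|Δx|,|Δy|)+1 lattice points, so counting each shared vertex once the boundary has gcd(7,3) + gcd(0,1) + gcd(7,4) = 1+1+1 = 3.
Pick's theorem gives I = A − B/2 + 1 = 7/2 − 3/2 + 1 = 3.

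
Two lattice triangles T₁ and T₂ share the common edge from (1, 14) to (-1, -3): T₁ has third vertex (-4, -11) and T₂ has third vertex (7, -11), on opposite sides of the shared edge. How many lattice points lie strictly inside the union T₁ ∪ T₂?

The union is the simple quadrilateral with vertices (1, 14), (-4, -11), (-1, -3), (7, -11) in order.
Using the shoelace formula, 2A = |[1·(-11) − (-4)·14] + [(-4)·(-3) − (-1)·(-11)] + [(-1)·(-11) − 7·(-3)] + [7·14 − 1·(-11)]| = 187, so the area is 187/2.
Along each edge there are gcd(|Δx|,|Δy|)+1 lattice points, so counting each shared vertex once the boundary has gcd(5,25) + gcd(3,8) + gcd(8,8) + gcd(6,25) = 5+1+8+1 = 15.
By Pick's theorem I = A − B/2 + 1 = 187/2 − 15/2 + 1 = 87.

87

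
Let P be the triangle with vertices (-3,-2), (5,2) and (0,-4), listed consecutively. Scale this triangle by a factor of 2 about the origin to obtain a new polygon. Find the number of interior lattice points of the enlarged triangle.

Using the shoelace formula, 2A = |[(-3)·2 − 5·(-2)] + [5·(-4) − 0·2] + [0·(-2) − (-3)·(-4)]| = 28, so the area is 14.
The number of boundary lattice points is Σ gcd(|Δx|,|Δy|) = gcd(8,4) + gcd(5,6) + gcd(3,2) = 4+1+1 = 6.
Scaling by 2 multiplies the area by 2² = 4 (so the new area is 56) and multiplies the boundary lattice-point count by 2, giving 12.
By Pick's theorem, the interior count of the dilated polygon is 56 − 12/2 + 1 = 51.

51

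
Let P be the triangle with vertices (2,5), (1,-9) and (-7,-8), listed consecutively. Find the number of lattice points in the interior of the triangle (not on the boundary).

The shoelace formula gives twice the area as |(2·(-9) − 1·5) + (1·(-8) − (-7)·(-9)) + ((-7)·5 − 2·(-8))| = 113, so the area is 56.5.
Along each edge there are gcd(|Δx|,|Δy|)+1 lattice points, so counting each shared vertex once the boundary has gcd(1,14) + gcd(8,1) + gcd(9,13) = 1+1+1 = 3.
Pick's theorem gives I = A − B/2 + 1 = 56.5 − 3/2 + 1 = 56.

56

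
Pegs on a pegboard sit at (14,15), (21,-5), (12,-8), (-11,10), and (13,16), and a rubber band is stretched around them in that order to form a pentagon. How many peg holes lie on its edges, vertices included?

12

Summing gcd(|Δx|,|Δy|) over the edges gives the boundary count: gcd(7,20) + gcd(9,3) + gcd(23,18) + gcd(24,6) + gcd(1,1) = 1+3+1+6+1 = 12.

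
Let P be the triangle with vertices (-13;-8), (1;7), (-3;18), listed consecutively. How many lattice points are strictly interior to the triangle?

106

The shoelace formula gives twice the area as |[(-13)·7 − 1·(-8)] + [1·18 − (-3)·7] + [(-3)·(-8) − (-13)·18]| = 214, so the area is 107.
The number of boundary lattice points is Σ gcd(|Δx|,|Δy|) = gcd(14,15) + gcd(4,11) + gcd(10,26) = 1+1+2 = 4.
Pick's theorem gives I = A − B/2 + 1 = 107 − 4/2 + 1 = 106.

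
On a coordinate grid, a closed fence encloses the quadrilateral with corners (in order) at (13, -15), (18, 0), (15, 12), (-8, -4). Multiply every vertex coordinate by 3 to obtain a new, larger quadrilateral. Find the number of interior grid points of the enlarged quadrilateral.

The shoelace formula gives twice the area as |[13·0 − 18·(-15)] + [18·12 − 15·0] + [15·(-4) − (-8)·12] + [(-8)·(-15) − 13·(-4)]| = 694, so the area is 347.
Summing gcd(|Δx|,|Δy|) over the edges gives the boundary count: gcd(5,15) + gcd(3,12) + gcd(23,16) + gcd(21,11) = 5+3+1+1 = 10.
Scaling by 3 multiplies the area by 3² = 9 (so the new area is 3123) and multiplies the boundary lattice-point count by 3, giving 30.
By Pick's theorem, the interior count of the dilated polygon is 3123 − 30/2 + 1 = 3109.

3109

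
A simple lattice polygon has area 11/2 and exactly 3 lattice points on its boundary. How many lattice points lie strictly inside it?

5

Pick's theorem A = I + B/2 − 1 rearranges to I = A − B/2 + 1 = 11/2 − 3/2 + 1 = 5.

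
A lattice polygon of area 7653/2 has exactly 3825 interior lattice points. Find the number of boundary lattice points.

Pick's theorem gives A = I + B/2 − 1, so B = 2(A − I + 1) = 2(7653/2 − 3825 + 1) = 5.

5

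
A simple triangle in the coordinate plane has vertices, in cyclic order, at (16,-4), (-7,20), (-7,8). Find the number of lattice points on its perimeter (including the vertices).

14

The number of boundary lattice points is Σ gcd(|Δx|,|Δy|) = gcd(23,24) + gcd(0,12) + gcd(23,12) = 1+12+1 = 14.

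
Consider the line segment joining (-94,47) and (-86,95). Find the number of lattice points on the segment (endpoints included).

The number of lattice points on a segment between lattice points is gcd(|Δx|,|Δy|) + 1 = gcd(8,48) + 1 = 8 + 1 = 9.

9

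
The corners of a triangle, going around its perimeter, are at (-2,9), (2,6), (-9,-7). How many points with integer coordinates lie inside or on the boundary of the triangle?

45

Using the shoelace formula, 2A = |[(-2)·6 − 2·9] + [2·(-7) − (-9)·6] + [(-9)·9 − (-2)·(-7)]| = 85, so the area is 85/2.
Along each edge there are gcd(|Δx|,|Δy|)+1 lattice points, so counting each shared vertex once the boundary has gcd(4,3) + gcd(11,13) + gcd(7,16) = 1+1+1 = 3.
Pick's theorem gives I = A − B/2 + 1 = 85/2 − 3/2 + 1 = 42, so the closed region contains I + B = 42 + 3 = 45 lattice points.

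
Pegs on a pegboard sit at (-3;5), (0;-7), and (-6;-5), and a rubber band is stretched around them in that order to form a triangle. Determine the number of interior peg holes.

Using the shoelace formula, 2A = |((-3)·(-7) − 0·5) + (0·(-5) − (-6)·(-7)) + ((-6)·5 − (-3)·(-5))| = 66, so the area is 33.
The number of boundary lattice points is Σ gcd(|Δx|,|Δy|) = gcd(3,12) + gcd(6,2) + gcd(3,10) = 3+2+1 = 6.
By Pick's theorem A = I + B/2 − 1, so I = 33 − 6/2 + 1 = 31.

31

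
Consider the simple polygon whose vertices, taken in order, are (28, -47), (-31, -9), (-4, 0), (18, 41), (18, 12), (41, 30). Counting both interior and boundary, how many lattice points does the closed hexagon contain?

2597

Using the shoelace formula, 2A = |[28·(-9) − (-31)·(-47)] + [(-31)·0 − (-4)·(-9)] + [(-4)·41 − 18·0] + [18·12 − 18·41] + [18·30 − 41·12] + [41·(-47) − 28·30]| = 5150, so the area is 2575.
Along each edge there are gcd(|Δx|,|Δy|)+1 lattice points, so counting each shared vertex once the boundary has gcd(59,38) + gcd(27,9) + gcd(22,41) + gcd(0,29) + gcd(23,18) + gcd(13,77) = 1+9+1+29+1+1 = 42.
Pick's theorem gives I = A − B/2 + 1 = 2575 − 42/2 + 1 = 2555, so the closed region contains I + B = 2555 + 42 = 2597 lattice points.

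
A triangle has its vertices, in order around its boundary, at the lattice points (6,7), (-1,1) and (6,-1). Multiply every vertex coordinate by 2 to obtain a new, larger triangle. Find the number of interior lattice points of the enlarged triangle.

103

By the shoelace formula, twice the signed area is |(6·1 − (-1)·7) + ((-1)·(-1) − 6·1) + (6·7 − 6·(-1))| = 56, so the area is 28.
The number of boundary lattice points is Σ gcd(|Δx|,|Δy|) = gcd(7,6) + gcd(7,2) + gcd(0,8) = 1+1+8 = 10.
Scaling by 2 multiplies the area by 2² = 4 (so the new area is 112) and multiplies the boundary lattice-point count by 2, giving 20.
By Pick's theorem, the interior count of the dilated polygon is 112 − 20/2 + 1 = 103.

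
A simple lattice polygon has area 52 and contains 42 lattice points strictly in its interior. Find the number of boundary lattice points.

22

Pick's theorem gives A = I + B/2 − 1, so B = 2(A − I + 1) = 2(52 − 42 + 1) = 22.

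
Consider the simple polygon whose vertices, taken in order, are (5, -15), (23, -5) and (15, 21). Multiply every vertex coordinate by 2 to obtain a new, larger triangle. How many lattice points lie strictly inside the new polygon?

1091

Using the shoelace formula, 2A = |[5·(-5) − 23·(-15)] + [23·21 − 15·(-5)] + [15·(-15) − 5·21]| = 548, so the area is 274.
The number of boundary lattice points is Σ gcd(|Δx|,|Δy|) = gcd(18,10) + gcd(8,26) + gcd(10,36) = 2+2+2 = 6.
Scaling by 2 multiplies the area by 2² = 4 (so the new area is 1096) and multiplies the boundary lattice-point count by 2, giving 12.
By Pick's theorem, the interior count of the dilated polygon is 1096 − 12/2 + 1 = 1091.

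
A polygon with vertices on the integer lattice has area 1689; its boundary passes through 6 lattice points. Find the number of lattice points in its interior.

1687

From Pick's theorem, I = A − B/2 + 1 = 1689 − 6/2 + 1 = 1687.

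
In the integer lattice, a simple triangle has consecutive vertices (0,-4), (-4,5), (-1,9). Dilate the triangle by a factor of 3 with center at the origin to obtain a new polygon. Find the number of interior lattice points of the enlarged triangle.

190

Using the shoelace formula, 2A = |[0·5 − (-4)·(-4)] + [(-4)·9 − (-1)·5] + [(-1)·(-4) − 0·9]| = 43, so the area is 43/2.
Summing gcd(|Δx|,|Δy|) over the edges gives the boundary count: gcd(4,9) + gcd(3,4) + gcd(1,13) = 1+1+1 = 3.
Scaling by 3 multiplies the area by 3² = 9 (so the new area is 387/2) and multiplies the boundary lattice-point count by 3, giving 9.
By Pick's theorem, the interior count of the dilated polygon is 387/2 − 9/2 + 1 = 190.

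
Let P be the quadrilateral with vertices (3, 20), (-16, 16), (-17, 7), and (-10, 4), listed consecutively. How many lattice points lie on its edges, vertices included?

4

Summing gcd(|Δx|,|Δy|) over the edges gives the boundary count: gcd(19,4) + gcd(1,9) + gcd(7,3) + gcd(13,16) = 1+1+1+1 = 4.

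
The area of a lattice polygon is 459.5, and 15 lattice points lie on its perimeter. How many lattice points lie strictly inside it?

453

From Pick's theorem, I = A − B/2 + 1 = 459.5 − 15/2 + 1 = 453.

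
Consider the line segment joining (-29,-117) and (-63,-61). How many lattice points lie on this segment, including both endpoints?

The number of lattice points on a segment between lattice points is gcd(|Δx|,|Δy|) + 1 = gcd(34,56) + 1 = 2 + 1 = 3.

3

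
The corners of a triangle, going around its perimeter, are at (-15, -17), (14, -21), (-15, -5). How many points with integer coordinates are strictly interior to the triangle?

168

Using the shoelace formula, 2A = |[(-15)·(-21) − 14·(-17)] + [14·(-5) − (-15)·(-21)] + [(-15)·(-17) − (-15)·(-5)]| = 348, so the area is 174.
The number of boundary lattice points is Σ gcd(|Δx|,|Δy|) = gcd(29,4) + gcd(29,16) + gcd(0,12) = 1+1+12 = 14.
By Pick's theorem A = I + B/2 − 1, so I = 174 − 14/2 + 1 = 168.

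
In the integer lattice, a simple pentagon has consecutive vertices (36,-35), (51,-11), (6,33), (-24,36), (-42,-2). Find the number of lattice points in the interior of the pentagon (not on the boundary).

The shoelace formula gives twice the area as |(36·(-11) − 51·(-35)) + (51·33 − 6·(-11)) + (6·36 − (-24)·33) + ((-24)·(-2) − (-42)·36) + ((-42)·(-35) − 36·(-2))| = 7248, so the area is 3624.
Summing gcd(|Δx|,|Δy|) over the edges gives the boundary count: gcd(15,24) + gcd(45,44) + gcd(30,3) + gcd(18,38) + gcd(78,33) = 3+1+3+2+3 = 12.
Pick's theorem gives I = A − B/2 + 1 = 3624 − 12/2 + 1 = 3619.

3619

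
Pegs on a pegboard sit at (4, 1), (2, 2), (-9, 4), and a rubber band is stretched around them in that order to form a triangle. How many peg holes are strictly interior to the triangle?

3

Using the shoelace formula, 2A = |[4·2 − 2·1] + [2·4 − (-9)·2] + [(-9)·1 − 4·4]| = 7, so the area is 3.5.
The number of boundary lattice points is Σ gcd(|Δx|,|Δy|) = gcd(2,1) + gcd(11,2) + gcd(13,3) = 1+1+1 = 3.
By Pick's theorem A = I + B/2 − 1, so I = 3.5 − 3/2 + 1 = 3.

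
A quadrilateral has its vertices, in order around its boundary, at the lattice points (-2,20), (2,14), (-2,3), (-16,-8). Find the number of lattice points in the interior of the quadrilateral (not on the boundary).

By the shoelace formula, twice the signed area is |[(-2)·14 − 2·20] + [2·3 − (-2)·14] + [(-2)·(-8) − (-16)·3] + [(-16)·20 − (-2)·(-8)]| = 306, so the area is 153.
The number of boundary lattice points is Σ gcd(|Δx|,|Δy|) = gcd(4,6) + gcd(4,11) + gcd(14,11) + gcd(14,28) = 2+1+1+14 = 18.
Pick's theorem gives I = A − B/2 + 1 = 153 − 18/2 + 1 = 145.

145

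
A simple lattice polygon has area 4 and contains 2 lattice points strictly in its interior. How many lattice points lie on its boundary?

Pick's theorem gives A = I + B/2 − 1, so B = 2(A − I + 1) = 2(4 − 2 + 1) = 6.

6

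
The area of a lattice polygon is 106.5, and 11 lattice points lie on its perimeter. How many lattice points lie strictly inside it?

From Pick's theorem, I = A − B/2 + 1 = 106.5 − 11/2 + 1 = 102.

102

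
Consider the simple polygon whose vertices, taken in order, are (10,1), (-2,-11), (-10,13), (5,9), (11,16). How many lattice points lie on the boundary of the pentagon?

The number of boundary lattice points is Σ gcd(|Δx|,|Δy|) = gcd(12,12) + gcd(8,24) + gcd(15,4) + gcd(6,7) + gcd(1,15) = 12+8+1+1+1 = 23.

23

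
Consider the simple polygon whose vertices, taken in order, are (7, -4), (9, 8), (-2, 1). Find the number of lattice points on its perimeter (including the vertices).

Summing gcd(|Δx|,|Δy|) over the edges gives the boundary count: gcd(2,12) + gcd(11,7) + gcd(9,5) = 2+1+1 = 4.

4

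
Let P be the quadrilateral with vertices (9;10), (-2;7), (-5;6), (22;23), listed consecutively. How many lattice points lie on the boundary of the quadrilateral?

Along each edge there are gcd(|Δx|,|Δy|)+1 lattice points, so counting each shared vertex once the boundary has gcd(11,3) + gcd(3,1) + gcd(27,17) + gcd(13,13) = 1+1+1+13 = 16.

16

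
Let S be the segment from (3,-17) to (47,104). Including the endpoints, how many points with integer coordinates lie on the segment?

12

The number of lattice points on a segment between lattice points is gcd(|Δx|,|Δy|) + 1 = gcd(44,121) + 1 = 11 + 1 = 12.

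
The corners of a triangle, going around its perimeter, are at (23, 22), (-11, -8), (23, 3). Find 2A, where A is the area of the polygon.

By the shoelace formula, twice the signed area is |[23·(-8) − (-11)·22] + [(-11)·3 − 23·(-8)] + [23·22 − 23·3]| = 646, so the area is 323.

646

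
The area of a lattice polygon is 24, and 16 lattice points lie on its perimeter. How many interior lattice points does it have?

Pick's theorem A = I + B/2 − 1 rearranges to I = A − B/2 + 1 = 24 − 16/2 + 1 = 17.

17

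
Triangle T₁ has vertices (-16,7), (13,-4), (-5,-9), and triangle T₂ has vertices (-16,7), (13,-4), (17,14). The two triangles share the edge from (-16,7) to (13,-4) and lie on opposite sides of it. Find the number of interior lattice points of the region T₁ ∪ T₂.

453

The union is the simple quadrilateral with vertices (-16,7), (-5,-9), (13,-4), (17,14) in order.
The shoelace formula gives twice the area as |[(-16)·(-9) − (-5)·7] + [(-5)·(-4) − 13·(-9)] + [13·14 − 17·(-4)] + [17·7 − (-16)·14]| = 909, so the area is 454.5.
Along each edge there are gcd(|Δx|,|Δy|)+1 lattice points, so counting each shared vertex once the boundary has gcd(11,16) + gcd(18,5) + gcd(4,18) + gcd(33,7) = 1+1+2+1 = 5.
By Pick's theorem I = A − B/2 + 1 = 454.5 − 5/2 + 1 = 453.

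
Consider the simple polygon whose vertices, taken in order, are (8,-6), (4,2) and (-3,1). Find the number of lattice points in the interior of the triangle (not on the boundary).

28

Using the shoelace formula, 2A = |[8·2 − 4·(-6)] + [4·1 − (-3)·2] + [(-3)·(-6) − 8·1]| = 60, so the area is 30.
Summing gcd(|Δx|,|Δy|) over the edges gives the boundary count: gcd(4,8) + gcd(7,1) + gcd(11,7) = 4+1+1 = 6.
Pick's theorem gives I = A − B/2 + 1 = 30 − 6/2 + 1 = 28.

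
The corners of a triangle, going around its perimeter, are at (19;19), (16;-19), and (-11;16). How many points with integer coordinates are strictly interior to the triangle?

564

By the shoelace formula, twice the signed area is |[19·(-19) − 16·19] + [16·16 − (-11)·(-19)] + [(-11)·19 − 19·16]| = 1131, so the area is 1131/2.
The number of boundary lattice points is Σ gcd(|Δx|,|Δy|) = gcd(3,38) + gcd(27,35) + gcd(30,3) = 1+1+3 = 5.
By Pick's theorem A = I + B/2 − 1, so I = 1131/2 − 5/2 + 1 = 564.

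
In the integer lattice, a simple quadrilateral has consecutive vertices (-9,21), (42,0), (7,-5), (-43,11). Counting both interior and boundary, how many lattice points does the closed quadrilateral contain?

1024

By the shoelace formula, twice the signed area is |[(-9)·0 − 42·21] + [42·(-5) − 7·0] + [7·11 − (-43)·(-5)] + [(-43)·21 − (-9)·11]| = 2034, so the area is 1017.
Along each edge there are gcd(|Δx|,|Δy|)+1 lattice points, so counting each shared vertex once the boundary has gcd(51,21) + gcd(35,5) + gcd(50,16) + gcd(34,10) = 3+5+2+2 = 12.
Pick's theorem gives I = A − B/2 + 1 = 1017 − 12/2 + 1 = 1012, so the closed region contains I + B = 1012 + 12 = 1024 lattice points.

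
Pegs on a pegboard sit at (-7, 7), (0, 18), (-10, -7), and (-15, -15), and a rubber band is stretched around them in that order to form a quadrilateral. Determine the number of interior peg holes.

The shoelace formula gives twice the area as |((-7)·18 − 0·7) + (0·(-7) − (-10)·18) + ((-10)·(-15) − (-15)·(-7)) + ((-15)·7 − (-7)·(-15))| = 111, so the area is 55.5.
Along each edge there are gcd(|Δx|,|Δy|)+1 lattice points, so counting each shared vertex once the boundary has gcd(7,11) + gcd(10,25) + gcd(5,8) + gcd(8,22) = 1+5+1+2 = 9.
By Pick's theorem A = I + B/2 − 1, so I = 55.5 − 9/2 + 1 = 52.

52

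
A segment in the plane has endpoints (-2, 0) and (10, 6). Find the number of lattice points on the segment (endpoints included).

7

The number of lattice points on a segment between lattice points is gcd(|Δx|,|Δy|) + 1 = gcd(12,6) + 1 = 6 + 1 = 7.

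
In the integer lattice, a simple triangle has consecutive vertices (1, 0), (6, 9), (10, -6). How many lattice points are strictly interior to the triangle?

54

Using the shoelace formula, 2A = |[1·9 − 6·0] + [6·(-6) − 10·9] + [10·0 − 1·(-6)]| = 111, so the area is 111/2.
Along each edge there are gcd(|Δx|,|Δy|)+1 lattice points, so counting each shared vertex once the boundary has gcd(5,9) + gcd(4,15) + gcd(9,6) = 1+1+3 = 5.
By Pick's theorem A = I + B/2 − 1, so I = 111/2 − 5/2 + 1 = 54.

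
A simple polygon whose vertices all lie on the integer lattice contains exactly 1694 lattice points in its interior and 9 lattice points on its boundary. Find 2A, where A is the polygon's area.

3395

Pick's theorem states A = I + B/2 − 1, so A = 1694 + 9/2 − 1 = 3395/2.
Hence 2A = 3395.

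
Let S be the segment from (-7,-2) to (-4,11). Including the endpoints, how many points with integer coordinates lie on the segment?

2

The number of lattice points on a segment between lattice points is gcd(|Δx|,|Δy|) + 1 = gcd(3,13) + 1 = 1 + 1 = 2.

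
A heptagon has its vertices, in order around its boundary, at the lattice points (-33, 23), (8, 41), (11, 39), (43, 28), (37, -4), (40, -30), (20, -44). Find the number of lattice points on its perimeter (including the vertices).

9

The number of boundary lattice points is Σ gcd(|Δx|,|Δy|) = gcd(41,18) + gcd(3,2) + gcd(32,11) + gcd(6,32) + gcd(3,26) + gcd(20,14) + gcd(53,67) = 1+1+1+2+1+2+1 = 9.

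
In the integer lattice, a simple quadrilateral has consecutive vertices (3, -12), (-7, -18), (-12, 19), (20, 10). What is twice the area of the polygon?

By the shoelace formula, twice the signed area is |[3·(-18) − (-7)·(-12)] + [(-7)·19 − (-12)·(-18)] + [(-12)·10 − 20·19] + [20·(-12) − 3·10]| = 1257, so the area is 1257/2.

1257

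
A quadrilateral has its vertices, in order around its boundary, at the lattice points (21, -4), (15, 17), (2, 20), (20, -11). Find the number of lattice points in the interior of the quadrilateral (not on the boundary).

204

Using the shoelace formula, 2A = |[21·17 − 15·(-4)] + [15·20 − 2·17] + [2·(-11) − 20·20] + [20·(-4) − 21·(-11)]| = 412, so the area is 206.
Summing gcd(|Δx|,|Δy|) over the edges gives the boundary count: gcd(6,21) + gcd(13,3) + gcd(18,31) + gcd(1,7) = 3+1+1+1 = 6.
Pick's theorem gives I = A − B/2 + 1 = 206 − 6/2 + 1 = 204.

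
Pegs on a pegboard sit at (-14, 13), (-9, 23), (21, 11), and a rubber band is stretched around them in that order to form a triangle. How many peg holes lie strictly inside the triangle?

175

The shoelace formula gives twice the area as |((-14)·23 − (-9)·13) + ((-9)·11 − 21·23) + (21·13 − (-14)·11)| = 360, so the area is 180.
Along each edge there are gcd(|Δx|,|Δy|)+1 lattice points, so counting each shared vertex once the boundary has gcd(5,10) + gcd(30,12) + gcd(35,2) = 5+6+1 = 12.
By Pick's theorem A = I + B/2 − 1, so I = 180 − 12/2 + 1 = 175.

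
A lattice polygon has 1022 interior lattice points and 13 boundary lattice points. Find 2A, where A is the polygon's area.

Pick's theorem states A = I + B/2 − 1, so A = 1022 + 13/2 − 1 = 2055/2.
Hence 2A = 2055.

2055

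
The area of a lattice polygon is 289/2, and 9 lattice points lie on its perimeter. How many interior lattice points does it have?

From Pick's theorem, I = A − B/2 + 1 = 289/2 − 9/2 + 1 = 141.

141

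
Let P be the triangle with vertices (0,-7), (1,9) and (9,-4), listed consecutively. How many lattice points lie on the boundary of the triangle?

5

Along each edge there are gcd(|Δx|,|Δy|)+1 lattice points, so counting each shared vertex once the boundary has gcd(1,16) + gcd(8,13) + gcd(9,3) = 1+1+3 = 5.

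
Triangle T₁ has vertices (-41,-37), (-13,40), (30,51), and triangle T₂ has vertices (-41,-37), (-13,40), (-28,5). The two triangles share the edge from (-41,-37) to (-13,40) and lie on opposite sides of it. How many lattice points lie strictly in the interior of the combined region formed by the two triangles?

The union is the simple quadrilateral with vertices (-41,-37), (30,51), (-13,40), (-28,5) in order.
Using the shoelace formula, 2A = |((-41)·51 − 30·(-37)) + (30·40 − (-13)·51) + ((-13)·5 − (-28)·40) + ((-28)·(-37) − (-41)·5)| = 3178, so the area is 1589.
The number of boundary lattice points is Σ gcd(|Δx|,|Δy|) = gcd(71,88) + gcd(43,11) + gcd(15,35) + gcd(13,42) = 1+1+5+1 = 8.
By Pick's theorem I = A − B/2 + 1 = 1589 − 8/2 + 1 = 1586.

1586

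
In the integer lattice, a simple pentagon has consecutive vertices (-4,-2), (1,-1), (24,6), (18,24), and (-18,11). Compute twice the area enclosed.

By the shoelace formula, twice the signed area is |[(-4)·(-1) − 1·(-2)] + [1·6 − 24·(-1)] + [24·24 − 18·6] + [18·11 − (-18)·24] + [(-18)·(-2) − (-4)·11]| = 1214, so the area is 607.

1214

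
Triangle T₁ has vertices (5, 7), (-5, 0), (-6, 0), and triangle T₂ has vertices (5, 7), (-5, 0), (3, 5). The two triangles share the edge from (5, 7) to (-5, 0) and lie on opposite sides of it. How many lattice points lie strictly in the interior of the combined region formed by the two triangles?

5

The union is the simple quadrilateral with vertices (5, 7), (-6, 0), (-5, 0), (3, 5) in order.
The shoelace formula gives twice the area as |[5·0 − (-6)·7] + [(-6)·0 − (-5)·0] + [(-5)·5 − 3·0] + [3·7 − 5·5]| = 13, so the area is 6.5.
Along each edge there are gcd(|Δx|,|Δy|)+1 lattice points, so counting each shared vertex once the boundary has gcd(11,7) + gcd(1,0) + gcd(8,5) + gcd(2,2) = 1+1+1+2 = 5.
By Pick's theorem I = A − B/2 + 1 = 6.5 − 5/2 + 1 = 5.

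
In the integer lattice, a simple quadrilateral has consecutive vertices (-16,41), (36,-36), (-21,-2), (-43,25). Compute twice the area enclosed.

By the shoelace formula, twice the signed area is |[(-16)·(-36) − 36·41] + [36·(-2) − (-21)·(-36)] + [(-21)·25 − (-43)·(-2)] + [(-43)·41 − (-16)·25]| = 3702, so the area is 1851.

3702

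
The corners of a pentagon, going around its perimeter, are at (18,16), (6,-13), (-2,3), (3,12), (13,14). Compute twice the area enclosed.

Using the shoelace formula, 2A = |[18·(-13) − 6·16] + [6·3 − (-2)·(-13)] + [(-2)·12 − 3·3] + [3·14 − 13·12] + [13·16 − 18·14]| = 529, so the area is 529/2.

529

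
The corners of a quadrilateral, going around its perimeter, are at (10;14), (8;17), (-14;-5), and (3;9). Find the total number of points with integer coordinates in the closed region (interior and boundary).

The shoelace formula gives twice the area as |[10·17 − 8·14] + [8·(-5) − (-14)·17] + [(-14)·9 − 3·(-5)] + [3·14 − 10·9]| = 97, so the area is 97/2.
Summing gcd(|Δx|,|Δy|) over the edges gives the boundary count: gcd(2,3) + gcd(22,22) + gcd(17,14) + gcd(7,5) = 1+22+1+1 = 25.
Pick's theorem gives I = A − B/2 + 1 = 97/2 − 25/2 + 1 = 37, so the closed region contains I + B = 37 + 25 = 62 lattice points.

62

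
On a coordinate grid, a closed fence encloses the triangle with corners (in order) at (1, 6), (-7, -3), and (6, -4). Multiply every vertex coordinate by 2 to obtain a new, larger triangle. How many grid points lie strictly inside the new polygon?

244

Using the shoelace formula, 2A = |(1·(-3) − (-7)·6) + ((-7)·(-4) − 6·(-3)) + (6·6 − 1·(-4))| = 125, so the area is 125/2.
Summing gcd(|Δx|,|Δy|) over the edges gives the boundary count: gcd(8,9) + gcd(13,1) + gcd(5,10) = 1+1+5 = 7.
Scaling by 2 multiplies the area by 2² = 4 (so the new area is 250) and multiplies the boundary lattice-point count by 2, giving 14.
By Pick's theorem, the interior count of the dilated polygon is 250 − 14/2 + 1 = 244.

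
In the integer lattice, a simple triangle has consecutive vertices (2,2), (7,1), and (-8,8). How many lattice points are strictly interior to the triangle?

Using the shoelace formula, 2A = |(2·1 − 7·2) + (7·8 − (-8)·1) + ((-8)·2 − 2·8)| = 20, so the area is 10.
The number of boundary lattice points is Σ gcd(|Δx|,|Δy|) = gcd(5,1) + gcd(15,7) + gcd(10,6) = 1+1+2 = 4.
Pick's theorem gives I = A − B/2 + 1 = 10 − 4/2 + 1 = 9.

9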